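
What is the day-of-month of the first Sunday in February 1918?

3

February 1, 1918 is a Friday, so the first Sunday is the 3rd.
The first Sunday is 3 + 0 = 3.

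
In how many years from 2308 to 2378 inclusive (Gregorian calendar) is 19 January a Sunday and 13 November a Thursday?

Check each year's weekday for 19 January and 13 November:
  2308: Sun/Fri  2309: Tue/Sat  2310: Wed/Sun  2311: Thu/Mon  2312: Fri/Wed  2313: Sun/Thu ✓  2314: Mon/Fri  2315: Tue/Sat  2316: Wed/Mon  2317: Fri/Tue  2318: Sat/Wed  2319: Sun/Thu ✓  2320: Mon/Sat  2321: Wed/Sun  …(43 more)…  2365: Tue/Sat  2366: Wed/Sun  2367: Thu/Mon  2368: Fri/Wed  2369: Sun/Thu ✓  2370: Mon/Fri  2371: Tue/Sat  2372: Wed/Mon  2373: Fri/Tue  2374: Sat/Wed  2375: Sun/Thu ✓  2376: Mon/Sat  2377: Wed/Sun  2378: Thu/Mon
Both conditions hold in: 2313, 2319, 2330, 2341, 2347, 2358, 2369, 2375 — 8.

8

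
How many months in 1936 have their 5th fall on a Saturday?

2

Check the 5th of each month of 1936: Jan 5: Sun, Feb 5: Wed, Mar 5: Thu, Apr 5: Sun, May 5: Tue, Jun 5: Fri, Jul 5: Sun, Aug 5: Wed, Sep 5: Sat, Oct 5: Mon, Nov 5: Thu, Dec 5: Sat.
Saturday occurs in September, December — 2 months.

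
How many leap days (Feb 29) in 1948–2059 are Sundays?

4

Leap years in 1948–2059: 28 of them.
Feb 29 weekday advances by 5 (mod 7) from one leap year to the next four years later (or differs when a century non-leap intervenes).
Leap-day weekdays: 1948:Sun✓ 1952:Fri 1956:Wed 1960:Mon 1964:Sat 1968:Thu 1972:Tue 1976:Sun✓ 1980:Fri 1984:Wed 1988:Mon 1992:Sat 1996:Thu 2000:Tue 2004:Sun✓ 2008:Fri 2012:Wed 2016:Mon 2020:Sat 2024:Thu 2028:Tue 2032:Sun✓ 2036:Fri 2040:Wed 2044:Mon 2048:Sat 2052:Thu 2056:Tue
Sunday: 1948, 1976, 2004, 2032 → 4.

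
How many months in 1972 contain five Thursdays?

A month of length L has five Thursdays iff its first Thursday is on day ≤ L−28 (so day 1–3 in a 31-day month, 1–2 in a 30-day month, day 1 in a leap February).
Checking each month of 1972: Jan starts Sat (31d); Feb starts Tue (29d); Mar starts Wed (31d) ✓; Apr starts Sat (30d); May starts Mon (31d); Jun starts Thu (30d) ✓; Jul starts Sat (31d); Aug starts Tue (31d) ✓; Sep starts Fri (30d); Oct starts Sun (31d); Nov starts Wed (30d) ✓; Dec starts Fri (31d).
Five-Thursday months: March, June, August, November → 4.

4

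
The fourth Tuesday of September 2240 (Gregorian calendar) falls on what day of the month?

22

September 1, 2240 is a Tuesday, so the first Tuesday is the 1st.
The fourth Tuesday is 1 + 21 = 22.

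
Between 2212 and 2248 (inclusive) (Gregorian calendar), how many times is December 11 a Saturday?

Track December 11's weekday year by year (advancing +1, or +2 across a Feb 29):
  2212: Fri  2213: Sat (+1) ✓  2214: Sun (+1)  2215: Mon (+1)  2216: Wed (+2)
  2217: Thu (+1)  2218: Fri (+1)  2219: Sat (+1) ✓  2220: Mon (+2)  2221: Tue (+1)
  2222: Wed (+1)  2223: Thu (+1)  2224: Sat (+2) ✓  2225: Sun (+1)  … (9 more years) …
  2235: Fri (+1)  2236: Sun (+2)  2237: Mon (+1)  2238: Tue (+1)  2239: Wed (+1)
  2240: Fri (+2)  2241: Sat (+1) ✓  2242: Sun (+1)  2243: Mon (+1)  2244: Wed (+2)
  2245: Thu (+1)  2246: Fri (+1)  2247: Sat (+1) ✓  2248: Mon (+2)
Saturday years: 2213, 2219, 2224, 2230, 2241, 2247 — 6 in total.

6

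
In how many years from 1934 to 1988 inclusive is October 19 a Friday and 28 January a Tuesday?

Check each year's weekday for October 19 and 28 January:
  1934: Fri/Sun  1935: Sat/Mon  1936: Mon/Tue  1937: Tue/Thu  1938: Wed/Fri  1939: Thu/Sat  1940: Sat/Sun  1941: Sun/Tue  1942: Mon/Wed  1943: Tue/Thu  1944: Thu/Fri  1945: Fri/Sun  1946: Sat/Mon  1947: Sun/Tue  …(27 more)…  1975: Sun/Tue  1976: Tue/Wed  1977: Wed/Fri  1978: Thu/Sat  1979: Fri/Sun  1980: Sun/Mon  1981: Mon/Wed  1982: Tue/Thu  1983: Wed/Fri  1984: Fri/Sat  1985: Sat/Mon  1986: Sun/Tue  1987: Mon/Wed  1988: Wed/Thu
Both conditions hold in: no year — 0.

0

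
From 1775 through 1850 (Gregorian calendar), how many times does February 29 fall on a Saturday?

Leap years in 1775–1850: 18 of them.
Feb 29 weekday advances by 5 (mod 7) from one leap year to the next four years later (or differs when a century non-leap intervenes).
Leap-day weekdays: 1776:Thu 1780:Tue 1784:Sun 1788:Fri 1792:Wed 1796:Mon 1804:Wed 1808:Mon 1812:Sat✓ 1816:Thu 1820:Tue 1824:Sun 1828:Fri 1832:Wed 1836:Mon 1840:Sat✓ 1844:Thu 1848:Tue
Saturday: 1812, 1840 → 2.

2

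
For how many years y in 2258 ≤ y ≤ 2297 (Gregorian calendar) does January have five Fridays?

January has 31 days; it has five Fridays when Friday falls among the first (month-length − 28) days — i.e. when January 1 is one of Friday/Thursday/Wednesday.
January 1 by year: 2258:Fri✓ 2259:Sat 2260:Sun 2261:Tue 2262:Wed✓ 2263:Thu✓ 2264:Fri✓ 2265:Sun 2266:Mon 2267:Tue 2268:Wed✓ 2269:Fri✓ 2270:Sat 2271:Sun 2272:Mon …(10 more)… 2283:Mon 2284:Tue 2285:Thu✓ 2286:Fri✓ 2287:Sat 2288:Sun 2289:Tue 2290:Wed✓ 2291:Thu✓ 2292:Fri✓ 2293:Sun 2294:Mon 2295:Tue 2296:Wed✓ 2297:Fri✓
Years with five Fridays: 2258, 2262, 2263, 2264, 2268, 2269, 2273, 2274, 2275, 2279, 2280, 2285, 2286, 2290, 2291, 2292, 2296, 2297 → 18.

18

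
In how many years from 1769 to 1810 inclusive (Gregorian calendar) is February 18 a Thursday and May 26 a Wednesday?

4

Check each year's weekday for February 18 and May 26:
  1769: Sat/Fri  1770: Sun/Sat  1771: Mon/Sun  1772: Tue/Tue  1773: Thu/Wed ✓  1774: Fri/Thu  1775: Sat/Fri  1776: Sun/Sun  1777: Tue/Mon  1778: Wed/Tue  1779: Thu/Wed ✓  1780: Fri/Fri  1781: Sun/Sat  1782: Mon/Sun  …(14 more)…  1797: Sat/Fri  1798: Sun/Sat  1799: Mon/Sun  1800: Tue/Mon  1801: Wed/Tue  1802: Thu/Wed ✓  1803: Fri/Thu  1804: Sat/Sat  1805: Mon/Sun  1806: Tue/Mon  1807: Wed/Tue  1808: Thu/Thu  1809: Sat/Fri  1810: Sun/Sat
Both conditions hold in: 1773, 1779, 1790, 1802 — 4.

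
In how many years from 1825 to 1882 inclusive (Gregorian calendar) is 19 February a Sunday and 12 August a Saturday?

7

Check each year's weekday for 19 February and 12 August:
  1825: Sat/Fri  1826: Sun/Sat ✓  1827: Mon/Sun  1828: Tue/Tue  1829: Thu/Wed  1830: Fri/Thu  1831: Sat/Fri  1832: Sun/Sun  1833: Tue/Mon  1834: Wed/Tue  1835: Thu/Wed  1836: Fri/Fri  1837: Sun/Sat ✓  1838: Mon/Sun  …(30 more)…  1869: Fri/Thu  1870: Sat/Fri  1871: Sun/Sat ✓  1872: Mon/Mon  1873: Wed/Tue  1874: Thu/Wed  1875: Fri/Thu  1876: Sat/Sat  1877: Mon/Sun  1878: Tue/Mon  1879: Wed/Tue  1880: Thu/Thu  1881: Sat/Fri  1882: Sun/Sat ✓
Both conditions hold in: 1826, 1837, 1843, 1854, 1865, 1871, 1882 — 7.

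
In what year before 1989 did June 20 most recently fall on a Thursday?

From one year to the next, a fixed date's weekday advances by 1, or by 2 when a Feb 29 lies between the two dates.
1989: June 20 is Tuesday.
1988: Monday (−1)
1987: Saturday (−2)
1986: Friday (−1)
1985: Thursday (−1)
June 20 falls on a Thursday in 1985.

1985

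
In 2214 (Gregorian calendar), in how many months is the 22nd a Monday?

1

Check the 22nd of each month of 2214: Jan 22: Sat, Feb 22: Tue, Mar 22: Tue, Apr 22: Fri, May 22: Sun, Jun 22: Wed, Jul 22: Fri, Aug 22: Mon, Sep 22: Thu, Oct 22: Sat, Nov 22: Tue, Dec 22: Thu.
Monday occurs in August — 1 month.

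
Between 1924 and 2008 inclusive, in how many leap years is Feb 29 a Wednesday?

3

Leap years in 1924–2008: 22 of them.
Feb 29 weekday advances by 5 (mod 7) from one leap year to the next four years later (or differs when a century non-leap intervenes).
Leap-day weekdays: 1924:Fri 1928:Wed✓ 1932:Mon 1936:Sat 1940:Thu 1944:Tue 1948:Sun 1952:Fri 1956:Wed✓ 1960:Mon 1964:Sat 1968:Thu 1972:Tue 1976:Sun 1980:Fri 1984:Wed✓ 1988:Mon 1992:Sat 1996:Thu 2000:Tue 2004:Sun 2008:Fri
Wednesday: 1928, 1956, 1984 → 3.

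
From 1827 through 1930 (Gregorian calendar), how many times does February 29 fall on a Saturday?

Leap years in 1827–1930: 25 of them.
Feb 29 weekday advances by 5 (mod 7) from one leap year to the next four years later (or differs when a century non-leap intervenes).
Leap-day weekdays: 1828:Fri 1832:Wed 1836:Mon 1840:Sat✓ 1844:Thu 1848:Tue 1852:Sun 1856:Fri 1860:Wed 1864:Mon 1868:Sat✓ 1872:Thu 1876:Tue 1880:Sun 1884:Fri 1888:Wed 1892:Mon 1896:Sat✓ 1904:Mon 1908:Sat✓ 1912:Thu 1916:Tue 1920:Sun 1924:Fri 1928:Wed
Saturday: 1840, 1868, 1896, 1908 → 4.

4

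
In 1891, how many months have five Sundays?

4

A month of length L has five Sundays iff its first Sunday is on day ≤ L−28 (so day 1–3 in a 31-day month, 1–2 in a 30-day month, day 1 in a leap February).
Checking each month of 1891: Jan starts Thu (31d); Feb starts Sun (28d); Mar starts Sun (31d) ✓; Apr starts Wed (30d); May starts Fri (31d) ✓; Jun starts Mon (30d); Jul starts Wed (31d); Aug starts Sat (31d) ✓; Sep starts Tue (30d); Oct starts Thu (31d); Nov starts Sun (30d) ✓; Dec starts Tue (31d).
Five-Sunday months: March, May, August, November → 4.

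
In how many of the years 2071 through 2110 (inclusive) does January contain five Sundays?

18

January has 31 days; it has five Sundays when Sunday falls among the first (month-length − 28) days — i.e. when January 1 is one of Sunday/Saturday/Friday.
January 1 by year: 2071:Thu 2072:Fri✓ 2073:Sun✓ 2074:Mon 2075:Tue 2076:Wed 2077:Fri✓ 2078:Sat✓ 2079:Sun✓ 2080:Mon 2081:Wed 2082:Thu 2083:Fri✓ 2084:Sat✓ 2085:Mon …(10 more)… 2096:Sun✓ 2097:Tue 2098:Wed 2099:Thu 2100:Fri✓ 2101:Sat✓ 2102:Sun✓ 2103:Mon 2104:Tue 2105:Thu 2106:Fri✓ 2107:Sat✓ 2108:Sun✓ 2109:Tue 2110:Wed
Years with five Sundays: 2072, 2073, 2077, 2078, 2079, 2083, 2084, 2089, 2090, 2094, 2095, 2096, 2100, 2101, 2102, 2106, 2107, 2108 → 18.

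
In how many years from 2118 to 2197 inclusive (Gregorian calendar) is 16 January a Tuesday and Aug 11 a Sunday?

3

Check each year's weekday for 16 January and Aug 11:
  2118: Sun/Thu  2119: Mon/Fri  2120: Tue/Sun ✓  2121: Thu/Mon  2122: Fri/Tue  2123: Sat/Wed  2124: Sun/Fri  2125: Tue/Sat  2126: Wed/Sun  2127: Thu/Mon  2128: Fri/Wed  2129: Sun/Thu  2130: Mon/Fri  2131: Tue/Sat  …(52 more)…  2184: Fri/Wed  2185: Sun/Thu  2186: Mon/Fri  2187: Tue/Sat  2188: Wed/Mon  2189: Fri/Tue  2190: Sat/Wed  2191: Sun/Thu  2192: Mon/Sat  2193: Wed/Sun  2194: Thu/Mon  2195: Fri/Tue  2196: Sat/Thu  2197: Mon/Fri
Both conditions hold in: 2120, 2148, 2176 — 3.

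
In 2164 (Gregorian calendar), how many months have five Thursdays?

A month of length L has five Thursdays iff its first Thursday is on day ≤ L−28 (so day 1–3 in a 31-day month, 1–2 in a 30-day month, day 1 in a leap February).
Checking each month of 2164: Jan starts Sun (31d); Feb starts Wed (29d); Mar starts Thu (31d) ✓; Apr starts Sun (30d); May starts Tue (31d) ✓; Jun starts Fri (30d); Jul starts Sun (31d); Aug starts Wed (31d) ✓; Sep starts Sat (30d); Oct starts Mon (31d); Nov starts Thu (30d) ✓; Dec starts Sat (31d).
Five-Thursday months: March, May, August, November → 4.

4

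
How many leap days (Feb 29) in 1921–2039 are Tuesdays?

4

Leap years in 1921–2039: 29 of them.
Feb 29 weekday advances by 5 (mod 7) from one leap year to the next four years later (or differs when a century non-leap intervenes).
Leap-day weekdays: 1924:Fri 1928:Wed 1932:Mon 1936:Sat 1940:Thu 1944:Tue✓ 1948:Sun 1952:Fri 1956:Wed 1960:Mon 1964:Sat 1968:Thu 1972:Tue✓ …(3 more)… 1988:Mon 1992:Sat 1996:Thu 2000:Tue✓ 2004:Sun 2008:Fri 2012:Wed 2016:Mon 2020:Sat 2024:Thu 2028:Tue✓ 2032:Sun 2036:Fri
Tuesday: 1944, 1972, 2000, 2028 → 4.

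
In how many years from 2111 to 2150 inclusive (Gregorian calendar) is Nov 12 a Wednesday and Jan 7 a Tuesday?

4

Check each year's weekday for Nov 12 and Jan 7:
  2111: Thu/Wed  2112: Sat/Thu  2113: Sun/Sat  2114: Mon/Sun  2115: Tue/Mon  2116: Thu/Tue  2117: Fri/Thu  2118: Sat/Fri  2119: Sun/Sat  2120: Tue/Sun  2121: Wed/Tue ✓  2122: Thu/Wed  2123: Fri/Thu  2124: Sun/Fri  …(12 more)…  2137: Tue/Mon  2138: Wed/Tue ✓  2139: Thu/Wed  2140: Sat/Thu  2141: Sun/Sat  2142: Mon/Sun  2143: Tue/Mon  2144: Thu/Tue  2145: Fri/Thu  2146: Sat/Fri  2147: Sun/Sat  2148: Tue/Sun  2149: Wed/Tue ✓  2150: Thu/Wed
Both conditions hold in: 2121, 2127, 2138, 2149 — 4.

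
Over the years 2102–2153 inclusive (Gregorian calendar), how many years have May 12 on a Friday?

8

Track May 12's weekday year by year (advancing +1, or +2 across a Feb 29):
  2102: Fri ✓  2103: Sat (+1)  2104: Mon (+2)  2105: Tue (+1)  2106: Wed (+1)
  2107: Thu (+1)  2108: Sat (+2)  2109: Sun (+1)  2110: Mon (+1)  2111: Tue (+1)
  2112: Thu (+2)  2113: Fri (+1) ✓  2114: Sat (+1)  2115: Sun (+1)  … (24 more years) …
  2140: Thu (+2)  2141: Fri (+1) ✓  2142: Sat (+1)  2143: Sun (+1)  2144: Tue (+2)
  2145: Wed (+1)  2146: Thu (+1)  2147: Fri (+1) ✓  2148: Sun (+2)  2149: Mon (+1)
  2150: Tue (+1)  2151: Wed (+1)  2152: Fri (+2) ✓  2153: Sat (+1)
Friday years: 2102, 2113, 2119, 2124, 2130, 2141, 2147, 2152 — 8 in total.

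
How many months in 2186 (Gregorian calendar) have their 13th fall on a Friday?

2

Check the 13th of each month of 2186: Jan 13: Fri, Feb 13: Mon, Mar 13: Mon, Apr 13: Thu, May 13: Sat, Jun 13: Tue, Jul 13: Thu, Aug 13: Sun, Sep 13: Wed, Oct 13: Fri, Nov 13: Mon, Dec 13: Wed.
Friday occurs in January, October — 2 months.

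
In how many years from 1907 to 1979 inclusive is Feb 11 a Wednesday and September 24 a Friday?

3

Check each year's weekday for Feb 11 and September 24:
  1907: Mon/Tue  1908: Tue/Thu  1909: Thu/Fri  1910: Fri/Sat  1911: Sat/Sun  1912: Sun/Tue  1913: Tue/Wed  1914: Wed/Thu  1915: Thu/Fri  1916: Fri/Sun  1917: Sun/Mon  1918: Mon/Tue  1919: Tue/Wed  1920: Wed/Fri ✓  …(45 more)…  1966: Fri/Sat  1967: Sat/Sun  1968: Sun/Tue  1969: Tue/Wed  1970: Wed/Thu  1971: Thu/Fri  1972: Fri/Sun  1973: Sun/Mon  1974: Mon/Tue  1975: Tue/Wed  1976: Wed/Fri ✓  1977: Fri/Sat  1978: Sat/Sun  1979: Sun/Mon
Both conditions hold in: 1920, 1948, 1976 — 3.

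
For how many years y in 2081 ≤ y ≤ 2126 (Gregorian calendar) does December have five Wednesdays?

December has 31 days; it has five Wednesdays when Wednesday falls among the first (month-length − 28) days — i.e. when December 1 is one of Wednesday/Tuesday/Monday.
December 1 by year: 2081:Mon✓ 2082:Tue✓ 2083:Wed✓ 2084:Fri 2085:Sat 2086:Sun 2087:Mon✓ 2088:Wed✓ 2089:Thu 2090:Fri 2091:Sat 2092:Mon✓ 2093:Tue✓ 2094:Wed✓ 2095:Thu …(16 more)… 2112:Thu 2113:Fri 2114:Sat 2115:Sun 2116:Tue✓ 2117:Wed✓ 2118:Thu 2119:Fri 2120:Sun 2121:Mon✓ 2122:Tue✓ 2123:Wed✓ 2124:Fri 2125:Sat 2126:Sun
Years with five Wednesdays: 2081, 2082, 2083, 2087, 2088, 2092, 2093, 2094, 2098, 2099, 2100, 2104, 2105, 2106, 2110, 2111, 2116, 2117, 2121, 2122, 2123 → 21.

21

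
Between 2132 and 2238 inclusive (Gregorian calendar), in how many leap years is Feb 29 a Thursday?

Leap years in 2132–2238: 26 of them.
Feb 29 weekday advances by 5 (mod 7) from one leap year to the next four years later (or differs when a century non-leap intervenes).
Leap-day weekdays: 2132:Fri 2136:Wed 2140:Mon 2144:Sat 2148:Thu✓ 2152:Tue 2156:Sun 2160:Fri 2164:Wed 2168:Mon 2172:Sat 2176:Thu✓ 2180:Tue 2184:Sun 2188:Fri 2192:Wed 2196:Mon 2204:Wed 2208:Mon 2212:Sat 2216:Thu✓ 2220:Tue 2224:Sun 2228:Fri 2232:Wed 2236:Mon
Thursday: 2148, 2176, 2216 → 3.

3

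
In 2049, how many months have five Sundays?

4

A month of length L has five Sundays iff its first Sunday is on day ≤ L−28 (so day 1–3 in a 31-day month, 1–2 in a 30-day month, day 1 in a leap February).
Checking each month of 2049: Jan starts Fri (31d) ✓; Feb starts Mon (28d); Mar starts Mon (31d); Apr starts Thu (30d); May starts Sat (31d) ✓; Jun starts Tue (30d); Jul starts Thu (31d); Aug starts Sun (31d) ✓; Sep starts Wed (30d); Oct starts Fri (31d) ✓; Nov starts Mon (30d); Dec starts Wed (31d).
Five-Sunday months: January, May, August, October → 4.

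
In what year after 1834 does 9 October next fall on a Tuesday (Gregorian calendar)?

From one year to the next, a fixed date's weekday advances by 1, or by 2 when a Feb 29 lies between the two dates.
1834: October 9 is Thursday.
1835: Friday (+1)
1836: Sunday (+2)
1837: Monday (+1)
1838: Tuesday (+1)
9 October falls on a Tuesday in 1838.

1838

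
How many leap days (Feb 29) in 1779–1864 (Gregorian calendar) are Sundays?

Leap years in 1779–1864: 21 of them.
Feb 29 weekday advances by 5 (mod 7) from one leap year to the next four years later (or differs when a century non-leap intervenes).
Leap-day weekdays: 1780:Tue 1784:Sun✓ 1788:Fri 1792:Wed 1796:Mon 1804:Wed 1808:Mon 1812:Sat 1816:Thu 1820:Tue 1824:Sun✓ 1828:Fri 1832:Wed 1836:Mon 1840:Sat 1844:Thu 1848:Tue 1852:Sun✓ 1856:Fri 1860:Wed 1864:Mon
Sunday: 1784, 1824, 1852 → 3.

3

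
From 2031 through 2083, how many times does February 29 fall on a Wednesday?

2

Leap years in 2031–2083: 13 of them.
Feb 29 weekday advances by 5 (mod 7) from one leap year to the next four years later (or differs when a century non-leap intervenes).
Leap-day weekdays: 2032:Sun 2036:Fri 2040:Wed✓ 2044:Mon 2048:Sat 2052:Thu 2056:Tue 2060:Sun 2064:Fri 2068:Wed✓ 2072:Mon 2076:Sat 2080:Thu
Wednesday: 2040, 2068 → 2.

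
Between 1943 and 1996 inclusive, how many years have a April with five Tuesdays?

15

April has 30 days; it has five Tuesdays when Tuesday falls among the first (month-length − 28) days — i.e. when April 1 is one of Tuesday/Monday.
April 1 by year: 1943:Thu 1944:Sat 1945:Sun 1946:Mon✓ 1947:Tue✓ 1948:Thu 1949:Fri 1950:Sat 1951:Sun 1952:Tue✓ 1953:Wed 1954:Thu 1955:Fri 1956:Sun 1957:Mon✓ …(24 more)… 1982:Thu 1983:Fri 1984:Sun 1985:Mon✓ 1986:Tue✓ 1987:Wed 1988:Fri 1989:Sat 1990:Sun 1991:Mon✓ 1992:Wed 1993:Thu 1994:Fri 1995:Sat 1996:Mon✓
Years with five Tuesdays: 1946, 1947, 1952, 1957, 1958, 1963, 1968, 1969, 1974, 1975, 1980, 1985, 1986, 1991, 1996 → 15.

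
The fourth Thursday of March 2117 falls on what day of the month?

March 1, 2117 is a Monday, so the first Thursday is the 4th.
The fourth Thursday is 4 + 21 = 25.

25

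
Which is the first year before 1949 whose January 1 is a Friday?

Jan 1 advances by 2 weekdays after a leap year and by 1 after a common year.
1949: Jan 1 is Saturday.
1948: Thursday (leap)
1947: Wednesday
1946: Tuesday
1945: Monday
1944: Saturday (leap)
1943: Friday
1943 begins on a Friday

1943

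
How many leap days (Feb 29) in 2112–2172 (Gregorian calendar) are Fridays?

Leap years in 2112–2172: 16 of them.
Feb 29 weekday advances by 5 (mod 7) from one leap year to the next four years later (or differs when a century non-leap intervenes).
Leap-day weekdays: 2112:Mon 2116:Sat 2120:Thu 2124:Tue 2128:Sun 2132:Fri✓ 2136:Wed 2140:Mon 2144:Sat 2148:Thu 2152:Tue 2156:Sun 2160:Fri✓ 2164:Wed 2168:Mon 2172:Sat
Friday: 2132, 2160 → 2.

2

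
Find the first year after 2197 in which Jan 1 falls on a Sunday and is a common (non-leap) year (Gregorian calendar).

Jan 1 advances by 2 weekdays after a leap year and by 1 after a common year.
2197: Jan 1 is Sunday.
2198: Monday
2199: Tuesday
2200: Wednesday
2201: Thursday
2202: Friday
2203: Saturday
2204: Sunday (leap)
2205: Tuesday
2206: Wednesday
2207: Thursday
2208: Friday (leap)
2209: Sunday
2209 begins on a Sunday and is a common year.

2209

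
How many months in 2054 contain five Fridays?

A month of length L has five Fridays iff its first Friday is on day ≤ L−28 (so day 1–3 in a 31-day month, 1–2 in a 30-day month, day 1 in a leap February).
Checking each month of 2054: Jan starts Thu (31d) ✓; Feb starts Sun (28d); Mar starts Sun (31d); Apr starts Wed (30d); May starts Fri (31d) ✓; Jun starts Mon (30d); Jul starts Wed (31d) ✓; Aug starts Sat (31d); Sep starts Tue (30d); Oct starts Thu (31d) ✓; Nov starts Sun (30d); Dec starts Tue (31d).
Five-Friday months: January, May, July, October → 4.

4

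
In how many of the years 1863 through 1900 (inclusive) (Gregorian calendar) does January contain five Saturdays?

16

January has 31 days; it has five Saturdays when Saturday falls among the first (month-length − 28) days — i.e. when January 1 is one of Saturday/Friday/Thursday.
January 1 by year: 1863:Thu✓ 1864:Fri✓ 1865:Sun 1866:Mon 1867:Tue 1868:Wed 1869:Fri✓ 1870:Sat✓ 1871:Sun 1872:Mon 1873:Wed 1874:Thu✓ 1875:Fri✓ 1876:Sat✓ 1877:Mon …(8 more)… 1886:Fri✓ 1887:Sat✓ 1888:Sun 1889:Tue 1890:Wed 1891:Thu✓ 1892:Fri✓ 1893:Sun 1894:Mon 1895:Tue 1896:Wed 1897:Fri✓ 1898:Sat✓ 1899:Sun 1900:Mon
Years with five Saturdays: 1863, 1864, 1869, 1870, 1874, 1875, 1876, 1880, 1881, 1885, 1886, 1887, 1891, 1892, 1897, 1898 → 16.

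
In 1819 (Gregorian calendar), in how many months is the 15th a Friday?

Check the 15th of each month of 1819: Jan 15: Fri, Feb 15: Mon, Mar 15: Mon, Apr 15: Thu, May 15: Sat, Jun 15: Tue, Jul 15: Thu, Aug 15: Sun, Sep 15: Wed, Oct 15: Fri, Nov 15: Mon, Dec 15: Wed.
Friday occurs in January, October — 2 months.

2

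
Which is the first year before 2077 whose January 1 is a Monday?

Jan 1 advances by 2 weekdays after a leap year and by 1 after a common year.
2077: Jan 1 is Friday.
2076: Wednesday (leap)
2075: Tuesday
2074: Monday
2074 begins on a Monday

2074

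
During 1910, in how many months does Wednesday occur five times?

4

A month of length L has five Wednesdays iff its first Wednesday is on day ≤ L−28 (so day 1–3 in a 31-day month, 1–2 in a 30-day month, day 1 in a leap February).
Checking each month of 1910: Jan starts Sat (31d); Feb starts Tue (28d); Mar starts Tue (31d) ✓; Apr starts Fri (30d); May starts Sun (31d); Jun starts Wed (30d) ✓; Jul starts Fri (31d); Aug starts Mon (31d) ✓; Sep starts Thu (30d); Oct starts Sat (31d); Nov starts Tue (30d) ✓; Dec starts Thu (31d).
Five-Wednesday months: March, June, August, November → 4.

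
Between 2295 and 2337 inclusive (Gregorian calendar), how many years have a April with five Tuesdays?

12

April has 30 days; it has five Tuesdays when Tuesday falls among the first (month-length − 28) days — i.e. when April 1 is one of Tuesday/Monday.
April 1 by year: 2295:Mon✓ 2296:Wed 2297:Thu 2298:Fri 2299:Sat 2300:Sun 2301:Mon✓ 2302:Tue✓ 2303:Wed 2304:Fri 2305:Sat 2306:Sun 2307:Mon✓ 2308:Wed 2309:Thu …(13 more)… 2323:Sun 2324:Tue✓ 2325:Wed 2326:Thu 2327:Fri 2328:Sun 2329:Mon✓ 2330:Tue✓ 2331:Wed 2332:Fri 2333:Sat 2334:Sun 2335:Mon✓ 2336:Wed 2337:Thu
Years with five Tuesdays: 2295, 2301, 2302, 2307, 2312, 2313, 2318, 2319, 2324, 2329, 2330, 2335 → 12.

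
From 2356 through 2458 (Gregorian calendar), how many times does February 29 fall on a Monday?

4

Leap years in 2356–2458: 26 of them.
Feb 29 weekday advances by 5 (mod 7) from one leap year to the next four years later (or differs when a century non-leap intervenes).
Leap-day weekdays: 2356:Wed 2360:Mon✓ 2364:Sat 2368:Thu 2372:Tue 2376:Sun 2380:Fri 2384:Wed 2388:Mon✓ 2392:Sat 2396:Thu 2400:Tue 2404:Sun 2408:Fri 2412:Wed 2416:Mon✓ 2420:Sat 2424:Thu 2428:Tue 2432:Sun 2436:Fri 2440:Wed 2444:Mon✓ 2448:Sat 2452:Thu 2456:Tue
Monday: 2360, 2388, 2416, 2444 → 4.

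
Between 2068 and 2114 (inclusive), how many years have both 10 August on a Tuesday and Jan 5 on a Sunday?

0

Check each year's weekday for 10 August and Jan 5:
  2068: Fri/Thu  2069: Sat/Sat  2070: Sun/Sun  2071: Mon/Mon  2072: Wed/Tue  2073: Thu/Thu  2074: Fri/Fri  2075: Sat/Sat  2076: Mon/Sun  2077: Tue/Tue  2078: Wed/Wed  2079: Thu/Thu  2080: Sat/Fri  2081: Sun/Sun  …(19 more)…  2101: Wed/Wed  2102: Thu/Thu  2103: Fri/Fri  2104: Sun/Sat  2105: Mon/Mon  2106: Tue/Tue  2107: Wed/Wed  2108: Fri/Thu  2109: Sat/Sat  2110: Sun/Sun  2111: Mon/Mon  2112: Wed/Tue  2113: Thu/Thu  2114: Fri/Fri
Both conditions hold in: no year — 0.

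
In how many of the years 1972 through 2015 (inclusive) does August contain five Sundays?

August has 31 days; it has five Sundays when Sunday falls among the first (month-length − 28) days — i.e. when August 1 is one of Sunday/Saturday/Friday.
August 1 by year: 1972:Tue 1973:Wed 1974:Thu 1975:Fri✓ 1976:Sun✓ 1977:Mon 1978:Tue 1979:Wed 1980:Fri✓ 1981:Sat✓ 1982:Sun✓ 1983:Mon 1984:Wed 1985:Thu 1986:Fri✓ …(14 more)… 2001:Wed 2002:Thu 2003:Fri✓ 2004:Sun✓ 2005:Mon 2006:Tue 2007:Wed 2008:Fri✓ 2009:Sat✓ 2010:Sun✓ 2011:Mon 2012:Wed 2013:Thu 2014:Fri✓ 2015:Sat✓
Years with five Sundays: 1975, 1976, 1980, 1981, 1982, 1986, 1987, 1992, 1993, 1997, 1998, 1999, 2003, 2004, 2008, 2009, 2010, 2014, 2015 → 19.

19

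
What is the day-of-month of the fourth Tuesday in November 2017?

28

November 1, 2017 is a Wednesday, so the first Tuesday is the 7th.
The fourth Tuesday is 7 + 21 = 28.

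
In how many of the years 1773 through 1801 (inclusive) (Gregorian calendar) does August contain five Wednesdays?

12

August has 31 days; it has five Wednesdays when Wednesday falls among the first (month-length − 28) days — i.e. when August 1 is one of Wednesday/Tuesday/Monday.
August 1 by year: 1773:Sun 1774:Mon✓ 1775:Tue✓ 1776:Thu 1777:Fri 1778:Sat 1779:Sun 1780:Tue✓ 1781:Wed✓ 1782:Thu 1783:Fri 1784:Sun 1785:Mon✓ 1786:Tue✓ 1787:Wed✓ 1788:Fri 1789:Sat 1790:Sun 1791:Mon✓ 1792:Wed✓ 1793:Thu 1794:Fri 1795:Sat 1796:Mon✓ 1797:Tue✓ 1798:Wed✓ 1799:Thu 1800:Fri 1801:Sat
Years with five Wednesdays: 1774, 1775, 1780, 1781, 1785, 1786, 1787, 1791, 1792, 1796, 1797, 1798 → 12.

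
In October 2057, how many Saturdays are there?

October 2057 has 31 days and begins on Monday.
The first Saturday is October 6.
Saturdays fall on 6, 13, 20, 27 — that's 4.

4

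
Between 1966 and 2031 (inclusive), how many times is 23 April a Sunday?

10

Track 23 April's weekday year by year (advancing +1, or +2 across a Feb 29):
  1966: Sat  1967: Sun (+1) ✓  1968: Tue (+2)  1969: Wed (+1)  1970: Thu (+1)
  1971: Fri (+1)  1972: Sun (+2) ✓  1973: Mon (+1)  1974: Tue (+1)  1975: Wed (+1)
  1976: Fri (+2)  1977: Sat (+1)  1978: Sun (+1) ✓  1979: Mon (+1)  … (38 more years) …
  2018: Mon (+1)  2019: Tue (+1)  2020: Thu (+2)  2021: Fri (+1)  2022: Sat (+1)
  2023: Sun (+1) ✓  2024: Tue (+2)  2025: Wed (+1)  2026: Thu (+1)  2027: Fri (+1)
  2028: Sun (+2) ✓  2029: Mon (+1)  2030: Tue (+1)  2031: Wed (+1)
Sunday years: 1967, 1972, 1978, 1989, 1995, 2000, 2006, 2017, 2023, 2028 — 10 in total.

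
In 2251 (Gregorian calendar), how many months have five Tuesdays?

A month of length L has five Tuesdays iff its first Tuesday is on day ≤ L−28 (so day 1–3 in a 31-day month, 1–2 in a 30-day month, day 1 in a leap February).
Checking each month of 2251: Jan starts Wed (31d); Feb starts Sat (28d); Mar starts Sat (31d); Apr starts Tue (30d) ✓; May starts Thu (31d); Jun starts Sun (30d); Jul starts Tue (31d) ✓; Aug starts Fri (31d); Sep starts Mon (30d) ✓; Oct starts Wed (31d); Nov starts Sat (30d); Dec starts Mon (31d) ✓.
Five-Tuesday months: April, July, September, December → 4.

4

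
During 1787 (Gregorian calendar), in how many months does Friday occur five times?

A month of length L has five Fridays iff its first Friday is on day ≤ L−28 (so day 1–3 in a 31-day month, 1–2 in a 30-day month, day 1 in a leap February).
Checking each month of 1787: Jan starts Mon (31d); Feb starts Thu (28d); Mar starts Thu (31d) ✓; Apr starts Sun (30d); May starts Tue (31d); Jun starts Fri (30d) ✓; Jul starts Sun (31d); Aug starts Wed (31d) ✓; Sep starts Sat (30d); Oct starts Mon (31d); Nov starts Thu (30d) ✓; Dec starts Sat (31d).
Five-Friday months: March, June, August, November → 4.

4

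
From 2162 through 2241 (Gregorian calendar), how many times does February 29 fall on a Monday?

4

Leap years in 2162–2241: 19 of them.
Feb 29 weekday advances by 5 (mod 7) from one leap year to the next four years later (or differs when a century non-leap intervenes).
Leap-day weekdays: 2164:Wed 2168:Mon✓ 2172:Sat 2176:Thu 2180:Tue 2184:Sun 2188:Fri 2192:Wed 2196:Mon✓ 2204:Wed 2208:Mon✓ 2212:Sat 2216:Thu 2220:Tue 2224:Sun 2228:Fri 2232:Wed 2236:Mon✓ 2240:Sat
Monday: 2168, 2196, 2208, 2236 → 4.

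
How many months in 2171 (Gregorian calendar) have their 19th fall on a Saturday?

Check the 19th of each month of 2171: Jan 19: Sat, Feb 19: Tue, Mar 19: Tue, Apr 19: Fri, May 19: Sun, Jun 19: Wed, Jul 19: Fri, Aug 19: Mon, Sep 19: Thu, Oct 19: Sat, Nov 19: Tue, Dec 19: Thu.
Saturday occurs in January, October — 2 months.

2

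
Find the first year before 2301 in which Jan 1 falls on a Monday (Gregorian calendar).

Jan 1 advances by 2 weekdays after a leap year and by 1 after a common year.
2301: Jan 1 is Tuesday.
2300: Monday
2300 begins on a Monday

2300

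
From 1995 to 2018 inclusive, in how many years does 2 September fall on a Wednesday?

3

Track 2 September's weekday year by year (advancing +1, or +2 across a Feb 29):
  1995: Sat  1996: Mon (+2)  1997: Tue (+1)  1998: Wed (+1) ✓  1999: Thu (+1)
  2000: Sat (+2)  2001: Sun (+1)  2002: Mon (+1)  2003: Tue (+1)  2004: Thu (+2)
  2005: Fri (+1)  2006: Sat (+1)  2007: Sun (+1)  2008: Tue (+2)  2009: Wed (+1) ✓
  2010: Thu (+1)  2011: Fri (+1)  2012: Sun (+2)  2013: Mon (+1)  2014: Tue (+1)
  2015: Wed (+1) ✓  2016: Fri (+2)  2017: Sat (+1)  2018: Sun (+1)
Wednesday years: 1998, 2009, 2015 — 3 in total.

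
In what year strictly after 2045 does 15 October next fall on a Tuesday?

From one year to the next, a fixed date's weekday advances by 1, or by 2 when a Feb 29 lies between the two dates.
2045: October 15 is Sunday.
2046: Monday (+1)
2047: Tuesday (+1)
15 October falls on a Tuesday in 2047.

2047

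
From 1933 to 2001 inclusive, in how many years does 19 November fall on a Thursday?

Track 19 November's weekday year by year (advancing +1, or +2 across a Feb 29):
  1933: Sun  1934: Mon (+1)  1935: Tue (+1)  1936: Thu (+2) ✓  1937: Fri (+1)
  1938: Sat (+1)  1939: Sun (+1)  1940: Tue (+2)  1941: Wed (+1)  1942: Thu (+1) ✓
  1943: Fri (+1)  1944: Sun (+2)  1945: Mon (+1)  1946: Tue (+1)  … (41 more years) …
  1988: Sat (+2)  1989: Sun (+1)  1990: Mon (+1)  1991: Tue (+1)  1992: Thu (+2) ✓
  1993: Fri (+1)  1994: Sat (+1)  1995: Sun (+1)  1996: Tue (+2)  1997: Wed (+1)
  1998: Thu (+1) ✓  1999: Fri (+1)  2000: Sun (+2)  2001: Mon (+1)
Thursday years: 1936, 1942, 1953, 1959, 1964, 1970, 1981, 1987, 1992, 1998 — 10 in total.

10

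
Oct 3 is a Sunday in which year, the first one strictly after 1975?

From one year to the next, a fixed date's weekday advances by 1, or by 2 when a Feb 29 lies between the two dates.
1975: October 3 is Friday.
1976: Sunday (+2)
Oct 3 falls on a Sunday in 1976.

1976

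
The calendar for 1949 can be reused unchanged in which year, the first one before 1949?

Two years share a calendar iff Jan 1 falls on the same weekday and both are leap or both are common. 1949: Jan 1 is Saturday, common year.
1948: Jan 1 Thursday, leap
1947: Jan 1 Wednesday, common
1946: Jan 1 Tuesday, common
1945: Jan 1 Monday, common
1944: Jan 1 Saturday, leap
1943: Jan 1 Friday, common
1942: Jan 1 Thursday, common
1941: Jan 1 Wednesday, common
1940: Jan 1 Monday, leap
1939: Jan 1 Sunday, common
1938: Jan 1 Saturday, common
1938 matches on both conditions.

1938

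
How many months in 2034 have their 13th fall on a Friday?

Check the 13th of each month of 2034: Jan 13: Fri, Feb 13: Mon, Mar 13: Mon, Apr 13: Thu, May 13: Sat, Jun 13: Tue, Jul 13: Thu, Aug 13: Sun, Sep 13: Wed, Oct 13: Fri, Nov 13: Mon, Dec 13: Wed.
Friday occurs in January, October — 2 months.

2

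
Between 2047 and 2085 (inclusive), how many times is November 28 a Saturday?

Track November 28's weekday year by year (advancing +1, or +2 across a Feb 29):
  2047: Thu  2048: Sat (+2) ✓  2049: Sun (+1)  2050: Mon (+1)  2051: Tue (+1)
  2052: Thu (+2)  2053: Fri (+1)  2054: Sat (+1) ✓  2055: Sun (+1)  2056: Tue (+2)
  2057: Wed (+1)  2058: Thu (+1)  2059: Fri (+1)  2060: Sun (+2)  … (11 more years) …
  2072: Mon (+2)  2073: Tue (+1)  2074: Wed (+1)  2075: Thu (+1)  2076: Sat (+2) ✓
  2077: Sun (+1)  2078: Mon (+1)  2079: Tue (+1)  2080: Thu (+2)  2081: Fri (+1)
  2082: Sat (+1) ✓  2083: Sun (+1)  2084: Tue (+2)  2085: Wed (+1)
Saturday years: 2048, 2054, 2065, 2071, 2076, 2082 — 6 in total.

6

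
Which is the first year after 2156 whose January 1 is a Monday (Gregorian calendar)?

2159

Jan 1 advances by 2 weekdays after a leap year and by 1 after a common year.
2156: Jan 1 is Thursday (leap).
2157: Saturday
2158: Sunday
2159: Monday
2159 begins on a Monday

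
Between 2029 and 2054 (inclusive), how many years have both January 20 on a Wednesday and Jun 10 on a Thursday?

2

Check each year's weekday for January 20 and Jun 10:
  2029: Sat/Sun  2030: Sun/Mon  2031: Mon/Tue  2032: Tue/Thu  2033: Thu/Fri  2034: Fri/Sat  2035: Sat/Sun  2036: Sun/Tue  2037: Tue/Wed  2038: Wed/Thu ✓  2039: Thu/Fri  2040: Fri/Sun  2041: Sun/Mon  2042: Mon/Tue  2043: Tue/Wed  2044: Wed/Fri  2045: Fri/Sat  2046: Sat/Sun  2047: Sun/Mon  2048: Mon/Wed  2049: Wed/Thu ✓  2050: Thu/Fri  2051: Fri/Sat  2052: Sat/Mon  2053: Mon/Tue  2054: Tue/Wed
Both conditions hold in: 2038, 2049 — 2.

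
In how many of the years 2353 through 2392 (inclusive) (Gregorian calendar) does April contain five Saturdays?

11

April has 30 days; it has five Saturdays when Saturday falls among the first (month-length − 28) days — i.e. when April 1 is one of Saturday/Friday.
April 1 by year: 2353:Wed 2354:Thu 2355:Fri✓ 2356:Sun 2357:Mon 2358:Tue 2359:Wed 2360:Fri✓ 2361:Sat✓ 2362:Sun 2363:Mon 2364:Wed 2365:Thu 2366:Fri✓ 2367:Sat✓ …(10 more)… 2378:Sat✓ 2379:Sun 2380:Tue 2381:Wed 2382:Thu 2383:Fri✓ 2384:Sun 2385:Mon 2386:Tue 2387:Wed 2388:Fri✓ 2389:Sat✓ 2390:Sun 2391:Mon 2392:Wed
Years with five Saturdays: 2355, 2360, 2361, 2366, 2367, 2372, 2377, 2378, 2383, 2388, 2389 → 11.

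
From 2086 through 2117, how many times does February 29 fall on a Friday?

Leap years in 2086–2117: 7 of them.
Feb 29 weekday advances by 5 (mod 7) from one leap year to the next four years later (or differs when a century non-leap intervenes).
Leap-day weekdays: 2088:Sun 2092:Fri✓ 2096:Wed 2104:Fri✓ 2108:Wed 2112:Mon 2116:Sat
Friday: 2092, 2104 → 2.

2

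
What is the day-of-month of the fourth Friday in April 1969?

25

April 1, 1969 is a Tuesday, so the first Friday is the 4th.
The fourth Friday is 4 + 21 = 25.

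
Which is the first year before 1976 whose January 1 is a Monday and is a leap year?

1968

Jan 1 advances by 2 weekdays after a leap year and by 1 after a common year.
1976: Jan 1 is Thursday (leap).
1975: Wednesday
1974: Tuesday
1973: Monday
1972: Saturday (leap)
1971: Friday
1970: Thursday
1969: Wednesday
1968: Monday (leap)
1968 begins on a Monday and is a leap year.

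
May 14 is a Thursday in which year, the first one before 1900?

From one year to the next, a fixed date's weekday advances by 1, or by 2 when a Feb 29 lies between the two dates.
1900: May 14 is Monday.
1899: Sunday (−1)
1898: Saturday (−1)
1897: Friday (−1)
1896: Thursday (−1)
May 14 falls on a Thursday in 1896.

1896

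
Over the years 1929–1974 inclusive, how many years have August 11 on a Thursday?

Track August 11's weekday year by year (advancing +1, or +2 across a Feb 29):
  1929: Sun  1930: Mon (+1)  1931: Tue (+1)  1932: Thu (+2) ✓  1933: Fri (+1)
  1934: Sat (+1)  1935: Sun (+1)  1936: Tue (+2)  1937: Wed (+1)  1938: Thu (+1) ✓
  1939: Fri (+1)  1940: Sun (+2)  1941: Mon (+1)  1942: Tue (+1)  … (18 more years) …
  1961: Fri (+1)  1962: Sat (+1)  1963: Sun (+1)  1964: Tue (+2)  1965: Wed (+1)
  1966: Thu (+1) ✓  1967: Fri (+1)  1968: Sun (+2)  1969: Mon (+1)  1970: Tue (+1)
  1971: Wed (+1)  1972: Fri (+2)  1973: Sat (+1)  1974: Sun (+1)
Thursday years: 1932, 1938, 1949, 1955, 1960, 1966 — 6 in total.

6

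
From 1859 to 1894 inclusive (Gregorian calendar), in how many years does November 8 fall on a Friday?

Track November 8's weekday year by year (advancing +1, or +2 across a Feb 29):
  1859: Tue  1860: Thu (+2)  1861: Fri (+1) ✓  1862: Sat (+1)  1863: Sun (+1)
  1864: Tue (+2)  1865: Wed (+1)  1866: Thu (+1)  1867: Fri (+1) ✓  1868: Sun (+2)
  1869: Mon (+1)  1870: Tue (+1)  1871: Wed (+1)  1872: Fri (+2) ✓  … (8 more years) …
  1881: Tue (+1)  1882: Wed (+1)  1883: Thu (+1)  1884: Sat (+2)  1885: Sun (+1)
  1886: Mon (+1)  1887: Tue (+1)  1888: Thu (+2)  1889: Fri (+1) ✓  1890: Sat (+1)
  1891: Sun (+1)  1892: Tue (+2)  1893: Wed (+1)  1894: Thu (+1)
Friday years: 1861, 1867, 1872, 1878, 1889 — 5 in total.

5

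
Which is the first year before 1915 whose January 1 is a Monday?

1912

Jan 1 advances by 2 weekdays after a leap year and by 1 after a common year.
1915: Jan 1 is Friday.
1914: Thursday
1913: Wednesday
1912: Monday (leap)
1912 begins on a Monday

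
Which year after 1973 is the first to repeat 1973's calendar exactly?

1979

Two years share a calendar iff Jan 1 falls on the same weekday and both are leap or both are common. 1973: Jan 1 is Monday, common year.
1974: Jan 1 Tuesday, common
1975: Jan 1 Wednesday, common
1976: Jan 1 Thursday, leap
1977: Jan 1 Saturday, common
1978: Jan 1 Sunday, common
1979: Jan 1 Monday, common
1979 matches on both conditions.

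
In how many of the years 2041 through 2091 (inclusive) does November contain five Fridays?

15

November has 30 days; it has five Fridays when Friday falls among the first (month-length − 28) days — i.e. when November 1 is one of Friday/Thursday.
November 1 by year: 2041:Fri✓ 2042:Sat 2043:Sun 2044:Tue 2045:Wed 2046:Thu✓ 2047:Fri✓ 2048:Sun 2049:Mon 2050:Tue 2051:Wed 2052:Fri✓ 2053:Sat 2054:Sun 2055:Mon …(21 more)… 2077:Mon 2078:Tue 2079:Wed 2080:Fri✓ 2081:Sat 2082:Sun 2083:Mon 2084:Wed 2085:Thu✓ 2086:Fri✓ 2087:Sat 2088:Mon 2089:Tue 2090:Wed 2091:Thu✓
Years with five Fridays: 2041, 2046, 2047, 2052, 2057, 2058, 2063, 2068, 2069, 2074, 2075, 2080, 2085, 2086, 2091 → 15.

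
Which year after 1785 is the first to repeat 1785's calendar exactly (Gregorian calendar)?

1791

Two years share a calendar iff Jan 1 falls on the same weekday and both are leap or both are common. 1785: Jan 1 is Saturday, common year.
1786: Jan 1 Sunday, common
1787: Jan 1 Monday, common
1788: Jan 1 Tuesday, leap
1789: Jan 1 Thursday, common
1790: Jan 1 Friday, common
1791: Jan 1 Saturday, common
1791 matches on both conditions.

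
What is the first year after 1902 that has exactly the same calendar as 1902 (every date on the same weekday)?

Two years share a calendar iff Jan 1 falls on the same weekday and both are leap or both are common. 1902: Jan 1 is Wednesday, common year.
1903: Jan 1 Thursday, common
1904: Jan 1 Friday, leap
1905: Jan 1 Sunday, common
1906: Jan 1 Monday, common
1907: Jan 1 Tuesday, common
1908: Jan 1 Wednesday, leap
1909: Jan 1 Friday, common
1910: Jan 1 Saturday, common
1911: Jan 1 Sunday, common
1912: Jan 1 Monday, leap
1913: Jan 1 Wednesday, common
1913 matches on both conditions.

1913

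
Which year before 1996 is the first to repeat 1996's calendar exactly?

1968

Two years share a calendar iff Jan 1 falls on the same weekday and both are leap or both are common. 1996: Jan 1 is Monday, leap year.
1995: Jan 1 Sunday, common
1994: Jan 1 Saturday, common
1993: Jan 1 Friday, common
1992: Jan 1 Wednesday, leap
1991: Jan 1 Tuesday, common
1990: Jan 1 Monday, common
1989: Jan 1 Sunday, common
1988: Jan 1 Friday, leap
1987: Jan 1 Thursday, common
1986: Jan 1 Wednesday, common
1985: Jan 1 Tuesday, common
1984: Jan 1 Sunday, leap
1983: Jan 1 Saturday, common
1982: Jan 1 Friday, common
1981: Jan 1 Thursday, common
1980: Jan 1 Tuesday, leap
1979: Jan 1 Monday, common
1978: Jan 1 Sunday, common
1977: Jan 1 Saturday, common
1976: Jan 1 Thursday, leap
1975: Jan 1 Wednesday, common
1974: Jan 1 Tuesday, common
1973: Jan 1 Monday, common
1972: Jan 1 Saturday, leap
1971: Jan 1 Friday, common
1970: Jan 1 Thursday, common
1969: Jan 1 Wednesday, common
1968: Jan 1 Monday, leap
1968 matches on both conditions.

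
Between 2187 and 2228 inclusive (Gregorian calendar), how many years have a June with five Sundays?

13

June has 30 days; it has five Sundays when Sunday falls among the first (month-length − 28) days — i.e. when June 1 is one of Sunday/Saturday.
June 1 by year: 2187:Fri 2188:Sun✓ 2189:Mon 2190:Tue 2191:Wed 2192:Fri 2193:Sat✓ 2194:Sun✓ 2195:Mon 2196:Wed 2197:Thu 2198:Fri 2199:Sat✓ 2200:Sun✓ 2201:Mon …(12 more)… 2214:Wed 2215:Thu 2216:Sat✓ 2217:Sun✓ 2218:Mon 2219:Tue 2220:Thu 2221:Fri 2222:Sat✓ 2223:Sun✓ 2224:Tue 2225:Wed 2226:Thu 2227:Fri 2228:Sun✓
Years with five Sundays: 2188, 2193, 2194, 2199, 2200, 2205, 2206, 2211, 2216, 2217, 2222, 2223, 2228 → 13.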